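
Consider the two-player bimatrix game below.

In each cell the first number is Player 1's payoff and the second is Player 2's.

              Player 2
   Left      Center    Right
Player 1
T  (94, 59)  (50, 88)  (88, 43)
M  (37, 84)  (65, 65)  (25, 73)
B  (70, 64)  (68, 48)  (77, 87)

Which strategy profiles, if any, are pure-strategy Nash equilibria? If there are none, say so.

There is no pure-strategy Nash equilibrium.

(T, Left): Player 2 can switch to Center (59 → 88). Not NE.
(T, Center): Player 1 can switch to M (50 → 65). Not NE.
(T, Right): Player 2 can switch to Left (43 → 59). Not NE.
(M, Left): Player 1 can switch to T (37 → 94). Not NE.
(M, Center): Player 1 can switch to B (65 → 68). Not NE.
(M, Right): Player 1 can switch to T (25 → 88). Not NE.
(The remaining 3 profiles each have a profitable deviation by the same check.)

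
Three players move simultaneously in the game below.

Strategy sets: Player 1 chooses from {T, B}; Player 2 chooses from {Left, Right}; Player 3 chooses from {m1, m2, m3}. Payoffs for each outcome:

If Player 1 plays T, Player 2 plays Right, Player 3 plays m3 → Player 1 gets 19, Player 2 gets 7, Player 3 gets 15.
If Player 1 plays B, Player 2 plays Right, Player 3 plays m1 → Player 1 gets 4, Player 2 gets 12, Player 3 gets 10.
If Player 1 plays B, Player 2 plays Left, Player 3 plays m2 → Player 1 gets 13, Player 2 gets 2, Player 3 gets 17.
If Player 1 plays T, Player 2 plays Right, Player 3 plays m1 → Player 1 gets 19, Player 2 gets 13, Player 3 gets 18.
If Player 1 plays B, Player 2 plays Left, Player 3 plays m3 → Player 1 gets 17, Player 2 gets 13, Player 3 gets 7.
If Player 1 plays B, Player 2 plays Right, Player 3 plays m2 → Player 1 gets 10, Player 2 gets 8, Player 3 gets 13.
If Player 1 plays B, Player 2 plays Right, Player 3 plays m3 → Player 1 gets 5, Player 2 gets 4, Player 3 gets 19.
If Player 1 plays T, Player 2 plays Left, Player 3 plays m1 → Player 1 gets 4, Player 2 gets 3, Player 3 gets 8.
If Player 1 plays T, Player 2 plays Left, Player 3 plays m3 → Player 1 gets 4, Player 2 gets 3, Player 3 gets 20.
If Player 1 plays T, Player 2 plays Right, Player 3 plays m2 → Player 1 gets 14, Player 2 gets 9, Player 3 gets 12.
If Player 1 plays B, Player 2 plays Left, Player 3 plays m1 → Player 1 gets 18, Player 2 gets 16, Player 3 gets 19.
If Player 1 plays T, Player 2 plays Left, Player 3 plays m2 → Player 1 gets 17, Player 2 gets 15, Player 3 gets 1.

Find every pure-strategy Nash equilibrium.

Pure-strategy Nash equilibria: (T, Right, m1); (B, Left, m1)

Player 1 against (Left, m1): payoffs 4, 18 → best response B.
Player 1 against (Left, m2): payoffs 17, 13 → best response T.
Player 1 against (Left, m3): payoffs 4, 17 → best response B.
Player 1 against (Right, m1): payoffs 19, 4 → best response T.
Player 1 against (Right, m2): payoffs 14, 10 → best response T.
Player 1 against (Right, m3): payoffs 19, 5 → best response T.
Player 2 against (T, m1): payoffs 3, 13 → best response Right.
Player 2 against (T, m2): payoffs 15, 9 → best response Left.
Player 2 against (T, m3): payoffs 3, 7 → best response Right.
Player 2 against (B, m1): payoffs 16, 12 → best response Left.
Player 2 against (B, m2): payoffs 2, 8 → best response Right.
Player 2 against (B, m3): payoffs 13, 4 → best response Left.
Player 3 against (T, Left): payoffs 8, 1, 20 → best response m3.
Player 3 against (T, Right): payoffs 18, 12, 15 → best response m1.
Player 3 against (B, Left): payoffs 19, 17, 7 → best response m1.
Player 3 against (B, Right): payoffs 10, 13, 19 → best response m3.
Mutual best responses: (T, Right, m1); (B, Left, m1).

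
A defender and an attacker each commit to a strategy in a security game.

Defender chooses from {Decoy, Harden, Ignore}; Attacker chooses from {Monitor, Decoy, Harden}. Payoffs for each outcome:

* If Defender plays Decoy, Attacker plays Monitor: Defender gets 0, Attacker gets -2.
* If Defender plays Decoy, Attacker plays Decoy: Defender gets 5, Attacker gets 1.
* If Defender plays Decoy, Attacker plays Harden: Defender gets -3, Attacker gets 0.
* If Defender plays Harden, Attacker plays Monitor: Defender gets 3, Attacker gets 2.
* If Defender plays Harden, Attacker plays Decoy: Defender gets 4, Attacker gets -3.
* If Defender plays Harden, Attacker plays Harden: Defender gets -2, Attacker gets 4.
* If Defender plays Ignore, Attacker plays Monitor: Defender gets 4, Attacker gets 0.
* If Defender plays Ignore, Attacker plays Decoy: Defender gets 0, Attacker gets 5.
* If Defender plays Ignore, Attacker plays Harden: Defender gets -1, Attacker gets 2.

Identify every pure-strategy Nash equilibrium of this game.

(Decoy, Monitor): Defender can switch to Harden (0 → 3). Not NE.
(Decoy, Decoy): Defender gets 5, best alternative 4; Attacker gets 1, best alternative 0. No profitable deviation — NE.
(Decoy, Harden): Defender can switch to Harden (-3 → -2). Not NE.
(Harden, Monitor): Defender can switch to Ignore (3 → 4). Not NE.
(Harden, Decoy): Defender can switch to Decoy (4 → 5). Not NE.
(Harden, Harden): Defender can switch to Ignore (-2 → -1). Not NE.
(Ignore, Monitor): Attacker can switch to Decoy (0 → 5). Not NE.
(Ignore, Decoy): Defender can switch to Decoy (0 → 5). Not NE.
(Ignore, Harden): Attacker can switch to Decoy (2 → 5). Not NE.

The unique pure-strategy Nash equilibrium is (Decoy, Decoy).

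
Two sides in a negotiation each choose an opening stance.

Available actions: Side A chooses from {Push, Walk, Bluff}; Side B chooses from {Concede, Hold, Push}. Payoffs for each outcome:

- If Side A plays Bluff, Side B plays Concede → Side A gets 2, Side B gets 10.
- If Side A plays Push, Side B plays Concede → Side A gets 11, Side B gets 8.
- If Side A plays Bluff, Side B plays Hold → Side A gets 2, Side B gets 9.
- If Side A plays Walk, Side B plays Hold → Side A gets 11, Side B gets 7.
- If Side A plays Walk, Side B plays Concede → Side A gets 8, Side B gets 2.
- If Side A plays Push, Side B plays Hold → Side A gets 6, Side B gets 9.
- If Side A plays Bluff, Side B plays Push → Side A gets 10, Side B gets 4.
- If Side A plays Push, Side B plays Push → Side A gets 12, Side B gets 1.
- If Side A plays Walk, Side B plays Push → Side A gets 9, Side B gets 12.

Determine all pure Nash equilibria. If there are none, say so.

There is no pure-strategy Nash equilibrium.

(Push, Concede): Side B can switch to Hold (8 → 9). Not NE.
(Push, Hold): Side A can switch to Walk (6 → 11). Not NE.
(Push, Push): Side B can switch to Concede (1 → 8). Not NE.
(Walk, Concede): Side A can switch to Push (8 → 11). Not NE.
(Walk, Hold): Side B can switch to Push (7 → 12). Not NE.
(Walk, Push): Side A can switch to Push (9 → 12). Not NE.
(Bluff, Concede): Side A can switch to Push (2 → 11). Not NE.
(Bluff, Hold): Side A can switch to Push (2 → 6). Not NE.
(Bluff, Push): Side A can switch to Push (10 → 12). Not NE.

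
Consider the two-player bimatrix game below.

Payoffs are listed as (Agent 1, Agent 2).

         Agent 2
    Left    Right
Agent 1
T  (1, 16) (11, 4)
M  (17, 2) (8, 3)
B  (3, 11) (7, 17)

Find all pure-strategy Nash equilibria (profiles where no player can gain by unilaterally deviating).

Agent 1 against Left: payoffs 1, 17, 3 → best response M.
Agent 1 against Right: payoffs 11, 8, 7 → best response T.
Agent 2 against T: payoffs 16, 4 → best response Left.
Agent 2 against M: payoffs 2, 3 → best response Right.
Agent 2 against B: payoffs 11, 17 → best response Right.
No profile is a mutual best response for all players.

There is no pure-strategy Nash equilibrium.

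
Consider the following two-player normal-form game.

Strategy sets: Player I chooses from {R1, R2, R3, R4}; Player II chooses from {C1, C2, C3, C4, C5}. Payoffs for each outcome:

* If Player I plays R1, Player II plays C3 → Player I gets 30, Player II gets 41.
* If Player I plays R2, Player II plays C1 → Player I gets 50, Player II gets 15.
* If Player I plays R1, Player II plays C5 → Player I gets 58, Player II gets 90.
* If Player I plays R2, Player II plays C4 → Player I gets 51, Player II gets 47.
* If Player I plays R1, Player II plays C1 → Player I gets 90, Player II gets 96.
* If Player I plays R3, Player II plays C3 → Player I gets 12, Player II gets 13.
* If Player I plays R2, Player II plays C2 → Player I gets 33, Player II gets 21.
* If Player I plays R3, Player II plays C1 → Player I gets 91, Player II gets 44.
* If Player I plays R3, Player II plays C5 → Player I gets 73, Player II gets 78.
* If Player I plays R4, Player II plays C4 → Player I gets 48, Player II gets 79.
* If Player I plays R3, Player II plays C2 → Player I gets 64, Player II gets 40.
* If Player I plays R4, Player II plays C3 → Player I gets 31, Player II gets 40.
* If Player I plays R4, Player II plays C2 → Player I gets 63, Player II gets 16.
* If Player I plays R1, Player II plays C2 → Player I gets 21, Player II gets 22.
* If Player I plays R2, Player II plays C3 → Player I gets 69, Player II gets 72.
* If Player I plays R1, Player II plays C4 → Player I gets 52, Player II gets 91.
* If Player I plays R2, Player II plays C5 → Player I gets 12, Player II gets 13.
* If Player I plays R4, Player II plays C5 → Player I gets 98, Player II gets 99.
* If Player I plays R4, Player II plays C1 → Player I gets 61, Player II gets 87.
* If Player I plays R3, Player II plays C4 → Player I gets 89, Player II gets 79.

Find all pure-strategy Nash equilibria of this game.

Check each profile: it is a Nash equilibrium iff no player can strictly gain by switching unilaterally.
(R1, C1): Player I can switch to R3 (90 → 91). Not NE.
(R1, C2): Player I can switch to R2 (21 → 33). Not NE.
(R1, C3): Player I can switch to R2 (30 → 69). Not NE.
(R1, C4): Player I can switch to R3 (52 → 89). Not NE.
(R1, C5): Player I can switch to R3 (58 → 73). Not NE.
(R2, C1): Player I can switch to R1 (50 → 90). Not NE.
(R2, C2): Player I can switch to R3 (33 → 64). Not NE.
(R2, C3): Player I gets 69, best alternative 31; Player II gets 72, best alternative 47. No profitable deviation — NE.
(R2, C4): Player I can switch to R1 (51 → 52). Not NE.
(R3, C4): Player I gets 89, best alternative 52; Player II gets 79, best alternative 78. No profitable deviation — NE.
(R4, C5): Player I gets 98, best alternative 73; Player II gets 99, best alternative 87. No profitable deviation — NE.
(The remaining 9 profiles each have a profitable deviation by the same check.)

Pure-strategy Nash equilibria: (R2, C3), (R3, C4), (R4, C5)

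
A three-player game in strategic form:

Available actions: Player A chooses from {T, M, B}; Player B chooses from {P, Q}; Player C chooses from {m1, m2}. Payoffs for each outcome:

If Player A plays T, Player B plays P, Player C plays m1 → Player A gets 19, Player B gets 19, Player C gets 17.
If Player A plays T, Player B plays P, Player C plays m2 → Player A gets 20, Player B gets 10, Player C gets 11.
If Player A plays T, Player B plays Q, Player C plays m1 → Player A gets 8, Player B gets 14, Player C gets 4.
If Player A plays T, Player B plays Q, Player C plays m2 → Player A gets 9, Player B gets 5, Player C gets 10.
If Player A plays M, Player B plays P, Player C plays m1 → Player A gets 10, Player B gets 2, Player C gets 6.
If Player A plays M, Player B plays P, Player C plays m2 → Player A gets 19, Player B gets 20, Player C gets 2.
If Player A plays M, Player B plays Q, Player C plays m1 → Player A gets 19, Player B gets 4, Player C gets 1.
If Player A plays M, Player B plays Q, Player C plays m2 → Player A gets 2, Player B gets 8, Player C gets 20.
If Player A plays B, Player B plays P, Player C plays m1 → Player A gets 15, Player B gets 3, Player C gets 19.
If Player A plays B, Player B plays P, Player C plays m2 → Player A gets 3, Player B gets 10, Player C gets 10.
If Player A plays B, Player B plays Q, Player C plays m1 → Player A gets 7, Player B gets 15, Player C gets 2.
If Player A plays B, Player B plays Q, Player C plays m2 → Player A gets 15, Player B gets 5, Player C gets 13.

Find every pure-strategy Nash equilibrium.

Player A against (P, m1): payoffs 19, 10, 15 → best response T.
Player A against (P, m2): payoffs 20, 19, 3 → best response T.
Player A against (Q, m1): payoffs 8, 19, 7 → best response M.
Player A against (Q, m2): payoffs 9, 2, 15 → best response B.
Player B against (T, m1): payoffs 19, 14 → best response P.
Player B against (T, m2): payoffs 10, 5 → best response P.
Player B against (M, m1): payoffs 2, 4 → best response Q.
Player B against (M, m2): payoffs 20, 8 → best response P.
Player B against (B, m1): payoffs 3, 15 → best response Q.
Player B against (B, m2): payoffs 10, 5 → best response P.
Player C against (T, P): payoffs 17, 11 → best response m1.
Player C against (T, Q): payoffs 4, 10 → best response m2.
Player C against (M, P): payoffs 6, 2 → best response m1.
Player C against (M, Q): payoffs 1, 20 → best response m2.
Player C against (B, P): payoffs 19, 10 → best response m1.
Player C against (B, Q): payoffs 2, 13 → best response m2.
Mutual best responses: (T, P, m1).

The unique pure-strategy Nash equilibrium is (T, P, m1).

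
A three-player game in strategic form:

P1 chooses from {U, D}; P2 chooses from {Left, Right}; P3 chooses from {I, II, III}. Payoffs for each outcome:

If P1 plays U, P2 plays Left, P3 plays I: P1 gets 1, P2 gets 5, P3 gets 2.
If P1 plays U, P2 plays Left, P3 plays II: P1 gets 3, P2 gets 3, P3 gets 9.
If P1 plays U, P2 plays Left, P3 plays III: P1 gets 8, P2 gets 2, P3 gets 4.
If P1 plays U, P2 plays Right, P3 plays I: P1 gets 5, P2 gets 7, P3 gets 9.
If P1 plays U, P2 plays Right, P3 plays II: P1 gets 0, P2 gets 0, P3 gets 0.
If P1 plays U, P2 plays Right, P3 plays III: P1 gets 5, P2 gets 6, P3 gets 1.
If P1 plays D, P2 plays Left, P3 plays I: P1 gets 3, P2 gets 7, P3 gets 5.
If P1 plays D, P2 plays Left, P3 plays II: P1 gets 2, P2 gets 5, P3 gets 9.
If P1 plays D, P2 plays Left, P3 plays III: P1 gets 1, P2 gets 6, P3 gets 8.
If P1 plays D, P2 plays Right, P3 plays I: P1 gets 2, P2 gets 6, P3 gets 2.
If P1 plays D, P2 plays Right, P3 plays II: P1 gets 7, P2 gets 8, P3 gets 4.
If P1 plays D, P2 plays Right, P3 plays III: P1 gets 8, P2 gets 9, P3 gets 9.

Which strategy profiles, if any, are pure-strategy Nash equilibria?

The pure Nash equilibria are (U, Left, II); (U, Right, I); (D, Right, III).

(U, Left, I): P1 can switch to D (1 → 3). Not NE.
(U, Left, II): P1 gets 3, best alternative 2; P2 gets 3, best alternative 0; P3 gets 9, best alternative 4. No profitable deviation — NE.
(U, Left, III): P2 can switch to Right (2 → 6). Not NE.
(U, Right, I): P1 gets 5, best alternative 2; P2 gets 7, best alternative 5; P3 gets 9, best alternative 1. No profitable deviation — NE.
(U, Right, II): P1 can switch to D (0 → 7). Not NE.
(U, Right, III): P1 can switch to D (5 → 8). Not NE.
(D, Left, I): P3 can switch to II (5 → 9). Not NE.
(D, Left, II): P1 can switch to U (2 → 3). Not NE.
(D, Left, III): P1 can switch to U (1 → 8). Not NE.
(D, Right, I): P1 can switch to U (2 → 5). Not NE.
(D, Right, II): P3 can switch to III (4 → 9). Not NE.
(D, Right, III): P1 gets 8, best alternative 5; P2 gets 9, best alternative 6; P3 gets 9, best alternative 4. No profitable deviation — NE.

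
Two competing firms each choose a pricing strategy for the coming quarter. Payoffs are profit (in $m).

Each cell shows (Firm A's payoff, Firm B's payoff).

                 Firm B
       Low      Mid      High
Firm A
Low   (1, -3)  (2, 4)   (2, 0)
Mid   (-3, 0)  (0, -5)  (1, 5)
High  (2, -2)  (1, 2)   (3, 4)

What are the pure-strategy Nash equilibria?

Firm A against Low: payoffs 1, -3, 2 → best response High.
Firm A against Mid: payoffs 2, 0, 1 → best response Low.
Firm A against High: payoffs 2, 1, 3 → best response High.
Firm B against Low: payoffs -3, 4, 0 → best response Mid.
Firm B against Mid: payoffs 0, -5, 5 → best response High.
Firm B against High: payoffs -2, 2, 4 → best response High.
Mutual best responses: (Low, Mid); (High, High).

The pure Nash equilibria are (Low, Mid) and (High, High).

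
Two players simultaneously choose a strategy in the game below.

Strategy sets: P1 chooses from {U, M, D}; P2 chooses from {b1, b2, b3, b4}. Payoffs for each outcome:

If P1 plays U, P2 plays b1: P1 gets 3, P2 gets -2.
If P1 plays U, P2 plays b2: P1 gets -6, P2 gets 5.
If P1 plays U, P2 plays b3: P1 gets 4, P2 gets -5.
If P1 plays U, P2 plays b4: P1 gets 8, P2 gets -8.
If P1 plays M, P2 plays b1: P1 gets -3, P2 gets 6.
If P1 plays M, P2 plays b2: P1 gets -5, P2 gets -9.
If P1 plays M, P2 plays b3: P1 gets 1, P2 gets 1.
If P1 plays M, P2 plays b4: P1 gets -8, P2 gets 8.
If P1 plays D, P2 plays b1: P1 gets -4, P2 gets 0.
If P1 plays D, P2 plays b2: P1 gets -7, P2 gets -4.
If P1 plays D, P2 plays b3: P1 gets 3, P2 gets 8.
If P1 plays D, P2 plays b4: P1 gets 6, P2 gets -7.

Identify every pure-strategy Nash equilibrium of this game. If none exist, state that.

There is no pure-strategy Nash equilibrium.

(U, b1): P2 can switch to b2 (-2 → 5). Not NE.
(U, b2): P1 can switch to M (-6 → -5). Not NE.
(U, b3): P2 can switch to b1 (-5 → -2). Not NE.
(U, b4): P2 can switch to b1 (-8 → -2). Not NE.
(M, b1): P1 can switch to U (-3 → 3). Not NE.
(M, b2): P2 can switch to b1 (-9 → 6). Not NE.
(M, b3): P1 can switch to U (1 → 4). Not NE.
(M, b4): P1 can switch to U (-8 → 8). Not NE.
(D, b1): P1 can switch to U (-4 → 3). Not NE.
(D, b2): P1 can switch to U (-7 → -6). Not NE.
(The remaining 2 profiles each have a profitable deviation by the same check.)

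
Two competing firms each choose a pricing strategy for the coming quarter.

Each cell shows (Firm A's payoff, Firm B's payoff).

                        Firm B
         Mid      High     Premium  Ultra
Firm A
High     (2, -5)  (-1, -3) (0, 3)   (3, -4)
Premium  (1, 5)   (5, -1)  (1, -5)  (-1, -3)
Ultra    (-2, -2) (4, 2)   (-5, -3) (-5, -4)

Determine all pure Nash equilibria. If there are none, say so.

No pure-strategy Nash equilibrium.

For each player, find the best response to each opponent profile; mutual best responses are the pure NE.
Firm A against Mid: payoffs 2, 1, -2 → best response High.
Firm A against High: payoffs -1, 5, 4 → best response Premium.
Firm A against Premium: payoffs 0, 1, -5 → best response Premium.
Firm A against Ultra: payoffs 3, -1, -5 → best response High.
Firm B against High: payoffs -5, -3, 3, -4 → best response Premium.
Firm B against Premium: payoffs 5, -1, -5, -3 → best response Mid.
Firm B against Ultra: payoffs -2, 2, -3, -4 → best response High.
No profile is a mutual best response for all players.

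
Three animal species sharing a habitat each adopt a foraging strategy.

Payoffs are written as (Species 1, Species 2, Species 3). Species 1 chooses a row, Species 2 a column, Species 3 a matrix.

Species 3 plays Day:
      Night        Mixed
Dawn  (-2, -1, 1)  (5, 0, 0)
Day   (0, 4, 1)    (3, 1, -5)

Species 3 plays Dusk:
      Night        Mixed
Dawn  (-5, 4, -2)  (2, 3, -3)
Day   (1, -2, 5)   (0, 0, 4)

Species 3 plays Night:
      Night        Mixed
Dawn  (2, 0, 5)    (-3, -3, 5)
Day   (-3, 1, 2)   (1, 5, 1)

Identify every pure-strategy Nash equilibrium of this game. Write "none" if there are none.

(Dawn, Night, Night)

Mark each player's best response to every combination of opponents' strategies; a profile where every player is best-responding is a pure Nash equilibrium.
Species 1 against (Night, Day): payoffs -2, 0 → best response Day.
Species 1 against (Night, Dusk): payoffs -5, 1 → best response Day.
Species 1 against (Night, Night): payoffs 2, -3 → best response Dawn.
Species 1 against (Mixed, Day): payoffs 5, 3 → best response Dawn.
Species 1 against (Mixed, Dusk): payoffs 2, 0 → best response Dawn.
Species 1 against (Mixed, Night): payoffs -3, 1 → best response Day.
Species 2 against (Dawn, Day): payoffs -1, 0 → best response Mixed.
Species 2 against (Dawn, Dusk): payoffs 4, 3 → best response Night.
Species 2 against (Dawn, Night): payoffs 0, -3 → best response Night.
Species 2 against (Day, Day): payoffs 4, 1 → best response Night.
Species 2 against (Day, Dusk): payoffs -2, 0 → best response Mixed.
Species 2 against (Day, Night): payoffs 1, 5 → best response Mixed.
Species 3 against (Dawn, Night): payoffs 1, -2, 5 → best response Night.
Species 3 against (Dawn, Mixed): payoffs 0, -3, 5 → best response Night.
Species 3 against (Day, Night): payoffs 1, 5, 2 → best response Dusk.
Species 3 against (Day, Mixed): payoffs -5, 4, 1 → best response Dusk.
Mutual best responses: (Dawn, Night, Night).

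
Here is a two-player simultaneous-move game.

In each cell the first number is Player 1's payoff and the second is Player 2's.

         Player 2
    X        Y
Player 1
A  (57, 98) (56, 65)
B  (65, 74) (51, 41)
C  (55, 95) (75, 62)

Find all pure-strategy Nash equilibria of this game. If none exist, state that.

(A, X): Player 1 can switch to B (57 → 65). Not NE.
(A, Y): Player 1 can switch to C (56 → 75). Not NE.
(B, X): Player 1 gets 65, best alternative 57; Player 2 gets 74, best alternative 41. No profitable deviation — NE.
(B, Y): Player 1 can switch to A (51 → 56). Not NE.
(C, X): Player 1 can switch to A (55 → 57). Not NE.
(C, Y): Player 2 can switch to X (62 → 95). Not NE.

The unique pure-strategy Nash equilibrium is (B, X).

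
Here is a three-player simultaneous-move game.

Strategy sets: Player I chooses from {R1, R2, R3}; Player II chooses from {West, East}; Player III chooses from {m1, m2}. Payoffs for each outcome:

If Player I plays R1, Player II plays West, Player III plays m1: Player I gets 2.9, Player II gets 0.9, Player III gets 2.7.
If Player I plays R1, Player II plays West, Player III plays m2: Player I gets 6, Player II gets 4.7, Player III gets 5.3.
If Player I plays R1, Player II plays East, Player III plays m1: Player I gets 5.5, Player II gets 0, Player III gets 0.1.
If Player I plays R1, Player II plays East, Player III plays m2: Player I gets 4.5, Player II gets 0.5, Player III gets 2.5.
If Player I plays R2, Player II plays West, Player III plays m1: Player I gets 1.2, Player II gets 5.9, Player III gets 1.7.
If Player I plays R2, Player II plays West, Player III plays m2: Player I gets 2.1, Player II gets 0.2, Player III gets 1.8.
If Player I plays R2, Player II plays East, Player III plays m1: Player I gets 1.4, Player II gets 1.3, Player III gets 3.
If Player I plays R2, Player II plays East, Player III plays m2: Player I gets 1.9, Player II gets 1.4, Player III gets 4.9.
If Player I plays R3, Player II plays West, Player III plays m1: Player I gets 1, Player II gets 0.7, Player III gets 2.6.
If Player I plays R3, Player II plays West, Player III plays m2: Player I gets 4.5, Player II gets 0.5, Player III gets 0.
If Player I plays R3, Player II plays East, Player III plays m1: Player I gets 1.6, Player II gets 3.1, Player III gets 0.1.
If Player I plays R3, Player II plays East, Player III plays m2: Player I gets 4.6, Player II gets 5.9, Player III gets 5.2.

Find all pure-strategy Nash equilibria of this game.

(R1, West, m2), (R3, East, m2)

Mark each player's best response to every combination of opponents' strategies; a profile where every player is best-responding is a pure Nash equilibrium.
Player I against (West, m1): payoffs 2.9, 1.2, 1 → best response R1.
Player I against (West, m2): payoffs 6, 2.1, 4.5 → best response R1.
Player I against (East, m1): payoffs 5.5, 1.4, 1.6 → best response R1.
Player I against (East, m2): payoffs 4.5, 1.9, 4.6 → best response R3.
Player II against (R1, m1): payoffs 0.9, 0 → best response West.
Player II against (R1, m2): payoffs 4.7, 0.5 → best response West.
Player II against (R2, m1): payoffs 5.9, 1.3 → best response West.
Player II against (R2, m2): payoffs 0.2, 1.4 → best response East.
Player II against (R3, m1): payoffs 0.7, 3.1 → best response East.
Player II against (R3, m2): payoffs 0.5, 5.9 → best response East.
Player III against (R1, West): payoffs 2.7, 5.3 → best response m2.
Player III against (R1, East): payoffs 0.1, 2.5 → best response m2.
Player III against (R2, West): payoffs 1.7, 1.8 → best response m2.
Player III against (R2, East): payoffs 3, 4.9 → best response m2.
Player III against (R3, West): payoffs 2.6, 0 → best response m1.
Player III against (R3, East): payoffs 0.1, 5.2 → best response m2.
Mutual best responses: (R1, West, m2); (R3, East, m2).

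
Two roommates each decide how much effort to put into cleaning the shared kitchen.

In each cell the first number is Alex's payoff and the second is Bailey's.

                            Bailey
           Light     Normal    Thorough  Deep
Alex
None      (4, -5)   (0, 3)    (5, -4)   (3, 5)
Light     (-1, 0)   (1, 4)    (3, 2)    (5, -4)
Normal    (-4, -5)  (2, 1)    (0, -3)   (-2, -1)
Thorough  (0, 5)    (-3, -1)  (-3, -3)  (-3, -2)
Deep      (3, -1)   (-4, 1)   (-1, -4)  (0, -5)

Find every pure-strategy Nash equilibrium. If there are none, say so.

Pure NE: (Normal, Normal)

Alex against Light: payoffs 4, -1, -4, 0, 3 → best response None.
Alex against Normal: payoffs 0, 1, 2, -3, -4 → best response Normal.
Alex against Thorough: payoffs 5, 3, 0, -3, -1 → best response None.
Alex against Deep: payoffs 3, 5, -2, -3, 0 → best response Light.
Bailey against None: payoffs -5, 3, -4, 5 → best response Deep.
Bailey against Light: payoffs 0, 4, 2, -4 → best response Normal.
Bailey against Normal: payoffs -5, 1, -3, -1 → best response Normal.
Bailey against Thorough: payoffs 5, -1, -3, -2 → best response Light.
Bailey against Deep: payoffs -1, 1, -4, -5 → best response Normal.
Mutual best responses: (Normal, Normal).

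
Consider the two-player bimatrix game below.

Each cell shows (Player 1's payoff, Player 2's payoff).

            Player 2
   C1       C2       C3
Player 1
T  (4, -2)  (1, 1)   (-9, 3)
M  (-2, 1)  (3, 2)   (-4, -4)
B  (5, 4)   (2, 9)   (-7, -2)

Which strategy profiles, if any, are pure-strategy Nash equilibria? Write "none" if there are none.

Player 1 against C1: payoffs 4, -2, 5 → best response B.
Player 1 against C2: payoffs 1, 3, 2 → best response M.
Player 1 against C3: payoffs -9, -4, -7 → best response M.
Player 2 against T: payoffs -2, 1, 3 → best response C3.
Player 2 against M: payoffs 1, 2, -4 → best response C2.
Player 2 against B: payoffs 4, 9, -2 → best response C2.
Mutual best responses: (M, C2).

Pure NE: (M, C2)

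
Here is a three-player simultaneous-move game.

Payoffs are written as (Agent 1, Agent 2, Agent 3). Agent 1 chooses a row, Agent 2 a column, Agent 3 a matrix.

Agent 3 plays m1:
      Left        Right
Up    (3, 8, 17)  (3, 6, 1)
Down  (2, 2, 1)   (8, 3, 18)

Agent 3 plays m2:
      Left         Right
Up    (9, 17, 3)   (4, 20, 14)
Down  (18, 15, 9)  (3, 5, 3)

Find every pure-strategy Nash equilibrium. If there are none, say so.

For each player, find the best response to each opponent profile; mutual best responses are the pure NE.
Agent 1 against (Left, m1): payoffs 3, 2 → best response Up.
Agent 1 against (Left, m2): payoffs 9, 18 → best response Down.
Agent 1 against (Right, m1): payoffs 3, 8 → best response Down.
Agent 1 against (Right, m2): payoffs 4, 3 → best response Up.
Agent 2 against (Up, m1): payoffs 8, 6 → best response Left.
Agent 2 against (Up, m2): payoffs 17, 20 → best response Right.
Agent 2 against (Down, m1): payoffs 2, 3 → best response Right.
Agent 2 against (Down, m2): payoffs 15, 5 → best response Left.
Agent 3 against (Up, Left): payoffs 17, 3 → best response m1.
Agent 3 against (Up, Right): payoffs 1, 14 → best response m2.
Agent 3 against (Down, Left): payoffs 1, 9 → best response m2.
Agent 3 against (Down, Right): payoffs 18, 3 → best response m1.
Mutual best responses: (Up, Left, m1); (Up, Right, m2); (Down, Left, m2); (Down, Right, m1).

The pure Nash equilibria are (Up, Left, m1), (Up, Right, m2), (Down, Left, m2), (Down, Right, m1).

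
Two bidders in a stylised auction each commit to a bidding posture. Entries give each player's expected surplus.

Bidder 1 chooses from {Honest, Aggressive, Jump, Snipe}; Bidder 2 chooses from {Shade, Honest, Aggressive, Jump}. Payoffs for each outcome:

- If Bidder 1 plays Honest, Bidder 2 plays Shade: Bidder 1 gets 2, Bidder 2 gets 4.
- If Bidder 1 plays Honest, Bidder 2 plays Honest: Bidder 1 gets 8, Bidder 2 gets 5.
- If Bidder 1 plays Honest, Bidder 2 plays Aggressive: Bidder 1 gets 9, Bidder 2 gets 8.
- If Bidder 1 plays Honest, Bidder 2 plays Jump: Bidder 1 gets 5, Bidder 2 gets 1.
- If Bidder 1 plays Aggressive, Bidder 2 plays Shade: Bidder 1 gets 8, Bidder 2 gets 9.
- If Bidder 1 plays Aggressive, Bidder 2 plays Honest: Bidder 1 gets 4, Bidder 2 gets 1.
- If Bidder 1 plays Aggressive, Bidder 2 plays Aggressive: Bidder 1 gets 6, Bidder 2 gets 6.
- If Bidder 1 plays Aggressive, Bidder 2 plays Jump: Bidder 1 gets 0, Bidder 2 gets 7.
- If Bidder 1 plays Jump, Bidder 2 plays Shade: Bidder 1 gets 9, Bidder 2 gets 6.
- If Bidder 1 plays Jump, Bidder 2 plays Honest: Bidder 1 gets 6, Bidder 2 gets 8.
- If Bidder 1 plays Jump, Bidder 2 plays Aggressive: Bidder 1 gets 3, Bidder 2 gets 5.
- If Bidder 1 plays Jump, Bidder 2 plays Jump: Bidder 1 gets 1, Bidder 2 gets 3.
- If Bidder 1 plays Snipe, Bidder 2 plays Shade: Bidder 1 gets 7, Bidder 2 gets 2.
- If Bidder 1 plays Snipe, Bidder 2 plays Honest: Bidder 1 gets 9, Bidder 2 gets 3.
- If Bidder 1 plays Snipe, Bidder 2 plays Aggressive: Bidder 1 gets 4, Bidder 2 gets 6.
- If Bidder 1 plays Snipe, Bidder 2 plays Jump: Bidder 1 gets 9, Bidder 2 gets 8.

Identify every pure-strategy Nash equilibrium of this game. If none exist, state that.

Pure-strategy Nash equilibria: (Honest, Aggressive); (Snipe, Jump)

Bidder 1 against Shade: payoffs 2, 8, 9, 7 → best response Jump.
Bidder 1 against Honest: payoffs 8, 4, 6, 9 → best response Snipe.
Bidder 1 against Aggressive: payoffs 9, 6, 3, 4 → best response Honest.
Bidder 1 against Jump: payoffs 5, 0, 1, 9 → best response Snipe.
Bidder 2 against Honest: payoffs 4, 5, 8, 1 → best response Aggressive.
Bidder 2 against Aggressive: payoffs 9, 1, 6, 7 → best response Shade.
Bidder 2 against Jump: payoffs 6, 8, 5, 3 → best response Honest.
Bidder 2 against Snipe: payoffs 2, 3, 6, 8 → best response Jump.
Mutual best responses: (Honest, Aggressive); (Snipe, Jump).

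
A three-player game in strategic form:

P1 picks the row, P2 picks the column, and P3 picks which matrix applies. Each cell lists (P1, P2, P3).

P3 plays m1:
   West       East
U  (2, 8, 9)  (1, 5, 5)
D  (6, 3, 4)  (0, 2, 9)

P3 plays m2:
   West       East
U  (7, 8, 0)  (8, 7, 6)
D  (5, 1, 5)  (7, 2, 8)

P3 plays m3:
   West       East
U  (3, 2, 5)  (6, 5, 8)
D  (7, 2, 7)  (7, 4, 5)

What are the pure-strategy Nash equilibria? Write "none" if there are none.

none

(U, West, m1): P1 can switch to D (2 → 6). Not NE.
(U, West, m2): P3 can switch to m1 (0 → 9). Not NE.
(U, West, m3): P1 can switch to D (3 → 7). Not NE.
(U, East, m1): P2 can switch to West (5 → 8). Not NE.
(U, East, m2): P2 can switch to West (7 → 8). Not NE.
(U, East, m3): P1 can switch to D (6 → 7). Not NE.
(D, West, m1): P3 can switch to m2 (4 → 5). Not NE.
(D, West, m2): P1 can switch to U (5 → 7). Not NE.
(The remaining 4 profiles each have a profitable deviation by the same check.)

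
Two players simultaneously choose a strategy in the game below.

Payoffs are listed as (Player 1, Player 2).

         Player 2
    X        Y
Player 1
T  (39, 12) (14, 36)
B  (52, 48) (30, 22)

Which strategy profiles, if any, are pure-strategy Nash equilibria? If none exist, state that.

Check each profile: it is a Nash equilibrium iff no player can strictly gain by switching unilaterally.
(T, X): Player 1 can switch to B (39 → 52). Not NE.
(T, Y): Player 1 can switch to B (14 → 30). Not NE.
(B, X): Player 1 gets 52, best alternative 39; Player 2 gets 48, best alternative 22. No profitable deviation — NE.
(B, Y): Player 2 can switch to X (22 → 48). Not NE.

(B, X)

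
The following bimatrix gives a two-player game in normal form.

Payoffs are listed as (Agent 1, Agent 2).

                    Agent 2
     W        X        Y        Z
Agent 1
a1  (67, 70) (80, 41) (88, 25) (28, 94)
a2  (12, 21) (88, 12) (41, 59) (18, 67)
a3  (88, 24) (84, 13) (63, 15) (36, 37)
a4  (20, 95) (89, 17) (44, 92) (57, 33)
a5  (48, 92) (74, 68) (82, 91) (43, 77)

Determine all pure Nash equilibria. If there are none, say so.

This game has no pure Nash equilibrium.

Agent 1 against W: payoffs 67, 12, 88, 20, 48 → best response a3.
Agent 1 against X: payoffs 80, 88, 84, 89, 74 → best response a4.
Agent 1 against Y: payoffs 88, 41, 63, 44, 82 → best response a1.
Agent 1 against Z: payoffs 28, 18, 36, 57, 43 → best response a4.
Agent 2 against a1: payoffs 70, 41, 25, 94 → best response Z.
Agent 2 against a2: payoffs 21, 12, 59, 67 → best response Z.
Agent 2 against a3: payoffs 24, 13, 15, 37 → best response Z.
Agent 2 against a4: payoffs 95, 17, 92, 33 → best response W.
Agent 2 against a5: payoffs 92, 68, 91, 77 → best response W.
No profile is a mutual best response for all players.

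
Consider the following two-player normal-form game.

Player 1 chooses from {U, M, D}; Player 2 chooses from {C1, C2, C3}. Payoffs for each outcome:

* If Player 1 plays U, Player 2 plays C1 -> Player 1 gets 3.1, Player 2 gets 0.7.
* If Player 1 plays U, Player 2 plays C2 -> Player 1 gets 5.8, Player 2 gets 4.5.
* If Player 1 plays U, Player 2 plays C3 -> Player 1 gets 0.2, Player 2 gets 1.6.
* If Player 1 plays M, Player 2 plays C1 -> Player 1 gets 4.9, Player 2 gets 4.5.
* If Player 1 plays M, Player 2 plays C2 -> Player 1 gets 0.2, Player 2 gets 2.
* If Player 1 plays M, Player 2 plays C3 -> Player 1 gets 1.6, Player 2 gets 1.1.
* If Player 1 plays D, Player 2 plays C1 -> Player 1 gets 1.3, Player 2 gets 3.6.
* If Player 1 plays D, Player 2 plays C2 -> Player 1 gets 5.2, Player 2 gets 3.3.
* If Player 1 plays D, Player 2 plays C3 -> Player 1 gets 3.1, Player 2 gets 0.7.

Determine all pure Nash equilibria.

(U, C1): Player 1 can switch to M (3.1 → 4.9). Not NE.
(U, C2): Player 1 gets 5.8, best alternative 5.2; Player 2 gets 4.5, best alternative 1.6. No profitable deviation — NE.
(U, C3): Player 1 can switch to M (0.2 → 1.6). Not NE.
(M, C1): Player 1 gets 4.9, best alternative 3.1; Player 2 gets 4.5, best alternative 2. No profitable deviation — NE.
(M, C2): Player 1 can switch to U (0.2 → 5.8). Not NE.
(M, C3): Player 1 can switch to D (1.6 → 3.1). Not NE.
(D, C1): Player 1 can switch to U (1.3 → 3.1). Not NE.
(D, C2): Player 1 can switch to U (5.2 → 5.8). Not NE.
(The remaining 1 profile has a profitable deviation by the same check.)

The pure Nash equilibria are (U, C2) and (M, C1).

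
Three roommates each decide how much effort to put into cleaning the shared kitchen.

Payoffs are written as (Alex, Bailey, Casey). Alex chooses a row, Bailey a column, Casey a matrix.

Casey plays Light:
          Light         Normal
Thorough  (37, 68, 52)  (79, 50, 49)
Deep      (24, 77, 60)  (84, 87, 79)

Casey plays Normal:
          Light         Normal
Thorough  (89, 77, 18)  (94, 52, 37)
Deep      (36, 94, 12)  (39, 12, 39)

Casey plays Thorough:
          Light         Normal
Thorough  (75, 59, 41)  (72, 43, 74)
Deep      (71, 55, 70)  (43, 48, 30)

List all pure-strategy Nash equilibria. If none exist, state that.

(Thorough, Light, Light) and (Deep, Normal, Light)

Alex against (Light, Light): payoffs 37, 24 → best response Thorough.
Alex against (Light, Normal): payoffs 89, 36 → best response Thorough.
Alex against (Light, Thorough): payoffs 75, 71 → best response Thorough.
Alex against (Normal, Light): payoffs 79, 84 → best response Deep.
Alex against (Normal, Normal): payoffs 94, 39 → best response Thorough.
Alex against (Normal, Thorough): payoffs 72, 43 → best response Thorough.
Bailey against (Thorough, Light): payoffs 68, 50 → best response Light.
Bailey against (Thorough, Normal): payoffs 77, 52 → best response Light.
Bailey against (Thorough, Thorough): payoffs 59, 43 → best response Light.
Bailey against (Deep, Light): payoffs 77, 87 → best response Normal.
Bailey against (Deep, Normal): payoffs 94, 12 → best response Light.
Bailey against (Deep, Thorough): payoffs 55, 48 → best response Light.
Casey against (Thorough, Light): payoffs 52, 18, 41 → best response Light.
Casey against (Thorough, Normal): payoffs 49, 37, 74 → best response Thorough.
Casey against (Deep, Light): payoffs 60, 12, 70 → best response Thorough.
Casey against (Deep, Normal): payoffs 79, 39, 30 → best response Light.
Mutual best responses: (Thorough, Light, Light); (Deep, Normal, Light).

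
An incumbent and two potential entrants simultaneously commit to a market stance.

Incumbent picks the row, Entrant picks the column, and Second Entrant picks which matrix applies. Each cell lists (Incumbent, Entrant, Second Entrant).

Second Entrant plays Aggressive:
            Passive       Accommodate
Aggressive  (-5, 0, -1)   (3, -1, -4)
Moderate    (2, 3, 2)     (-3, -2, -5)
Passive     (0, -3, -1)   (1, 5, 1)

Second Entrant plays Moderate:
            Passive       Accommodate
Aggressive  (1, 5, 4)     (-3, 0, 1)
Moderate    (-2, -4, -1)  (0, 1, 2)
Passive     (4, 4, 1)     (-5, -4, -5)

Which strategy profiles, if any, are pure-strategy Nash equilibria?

Pure-strategy Nash equilibria: (Moderate, Passive, Aggressive); (Moderate, Accommodate, Moderate); (Passive, Passive, Moderate)

(Aggressive, Passive, Aggressive): Incumbent can switch to Moderate (-5 → 2). Not NE.
(Aggressive, Passive, Moderate): Incumbent can switch to Passive (1 → 4). Not NE.
(Aggressive, Accommodate, Aggressive): Entrant can switch to Passive (-1 → 0). Not NE.
(Aggressive, Accommodate, Moderate): Incumbent can switch to Moderate (-3 → 0). Not NE.
(Moderate, Passive, Aggressive): Incumbent gets 2, best alternative 0; Entrant gets 3, best alternative -2; Second Entrant gets 2, best alternative -1. No profitable deviation — NE.
(Moderate, Passive, Moderate): Incumbent can switch to Aggressive (-2 → 1). Not NE.
(Moderate, Accommodate, Aggressive): Incumbent can switch to Aggressive (-3 → 3). Not NE.
(Moderate, Accommodate, Moderate): Incumbent gets 0, best alternative -3; Entrant gets 1, best alternative -4; Second Entrant gets 2, best alternative -5. No profitable deviation — NE.
(Passive, Passive, Aggressive): Incumbent can switch to Moderate (0 → 2). Not NE.
(Passive, Passive, Moderate): Incumbent gets 4, best alternative 1; Entrant gets 4, best alternative -4; Second Entrant gets 1, best alternative -1. No profitable deviation — NE.
(Passive, Accommodate, Aggressive): Incumbent can switch to Aggressive (1 → 3). Not NE.
(The remaining 1 profile has a profitable deviation by the same check.)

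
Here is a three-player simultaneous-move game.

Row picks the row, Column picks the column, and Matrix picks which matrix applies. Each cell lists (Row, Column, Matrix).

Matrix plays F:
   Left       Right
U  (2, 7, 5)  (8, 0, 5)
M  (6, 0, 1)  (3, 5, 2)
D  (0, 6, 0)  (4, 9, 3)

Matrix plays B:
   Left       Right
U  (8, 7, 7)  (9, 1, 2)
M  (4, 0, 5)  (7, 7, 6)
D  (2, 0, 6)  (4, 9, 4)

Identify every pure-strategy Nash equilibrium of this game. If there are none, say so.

Pure NE: (U, Left, B)

Row against (Left, F): payoffs 2, 6, 0 → best response M.
Row against (Left, B): payoffs 8, 4, 2 → best response U.
Row against (Right, F): payoffs 8, 3, 4 → best response U.
Row against (Right, B): payoffs 9, 7, 4 → best response U.
Column against (U, F): payoffs 7, 0 → best response Left.
Column against (U, B): payoffs 7, 1 → best response Left.
Column against (M, F): payoffs 0, 5 → best response Right.
Column against (M, B): payoffs 0, 7 → best response Right.
Column against (D, F): payoffs 6, 9 → best response Right.
Column against (D, B): payoffs 0, 9 → best response Right.
Matrix against (U, Left): payoffs 5, 7 → best response B.
Matrix against (U, Right): payoffs 5, 2 → best response F.
Matrix against (M, Left): payoffs 1, 5 → best response B.
Matrix against (M, Right): payoffs 2, 6 → best response B.
Matrix against (D, Left): payoffs 0, 6 → best response B.
Matrix against (D, Right): payoffs 3, 4 → best response B.
Mutual best responses: (U, Left, B).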